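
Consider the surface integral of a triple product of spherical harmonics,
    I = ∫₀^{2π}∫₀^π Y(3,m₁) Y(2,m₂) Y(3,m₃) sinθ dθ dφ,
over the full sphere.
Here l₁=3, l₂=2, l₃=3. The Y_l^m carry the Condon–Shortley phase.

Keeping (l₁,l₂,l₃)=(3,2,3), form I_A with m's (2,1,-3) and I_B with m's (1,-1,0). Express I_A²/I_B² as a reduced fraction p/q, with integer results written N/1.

Same 3,2,3: normalisation and zero-m 3j drop out of the ratio.
A: Δ: 2! 4! 2! / 9! → 1/3780; sum: t=1:−1/48 = -1/48; 3j²(3 2 3; 2 1 -3) = Δ·Π!·Σ² = 5/84  (sign -1)
B: Δ: 2! 4! 2! / 9! → 1/3780; sum: t=0:+1/8 t=1:−1/12 = 1/24; 3j²(3 2 3; 1 -1 0) = Δ·Π!·Σ² = 1/210  (sign -1)
I_A²/I_B² = (5/84)/(1/210) = 25/2

25/2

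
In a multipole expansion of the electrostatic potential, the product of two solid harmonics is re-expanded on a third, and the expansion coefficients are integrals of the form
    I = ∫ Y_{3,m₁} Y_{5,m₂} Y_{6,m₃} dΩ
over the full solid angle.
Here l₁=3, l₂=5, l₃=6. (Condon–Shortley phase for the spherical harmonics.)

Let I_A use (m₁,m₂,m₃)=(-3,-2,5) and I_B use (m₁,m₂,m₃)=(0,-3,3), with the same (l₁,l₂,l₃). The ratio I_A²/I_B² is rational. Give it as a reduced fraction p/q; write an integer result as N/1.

22/1

l's match ⇒ only the (l;m) 3-j factors differ between A and B.
A: triangle coeff Δ(3,5,6) = 1/675675; Σ_t [2,2]: t=2:+1/241920 = 1/241920; (3j)²=2/91 [(3 5 6; -3 -2 5)], sign=-1
B: triangle coeff Δ(3,5,6) = 1/675675; Σ_t [0,2]: t=0:+1/17280 t=1:−1/20160 t=2:+1/483840 = 1/96768; (3j)²=1/1001 [(3 5 6; 0 -3 3)], sign=-1
I_A²/I_B² = (2/91)/(1/1001) = 22/1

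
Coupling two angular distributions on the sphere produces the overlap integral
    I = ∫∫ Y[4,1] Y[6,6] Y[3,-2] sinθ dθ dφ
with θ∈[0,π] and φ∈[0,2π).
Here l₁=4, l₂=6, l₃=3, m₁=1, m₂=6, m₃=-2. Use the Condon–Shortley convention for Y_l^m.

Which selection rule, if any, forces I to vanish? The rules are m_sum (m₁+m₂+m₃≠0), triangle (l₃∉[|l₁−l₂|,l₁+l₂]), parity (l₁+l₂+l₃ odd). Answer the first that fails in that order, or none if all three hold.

Σmᵢ = 5  ✗
l₃∈[|l₁−l₂|,l₁+l₂]=[2,10], have l₃=3
Σlᵢ = 13 ⇒ odd

m_sum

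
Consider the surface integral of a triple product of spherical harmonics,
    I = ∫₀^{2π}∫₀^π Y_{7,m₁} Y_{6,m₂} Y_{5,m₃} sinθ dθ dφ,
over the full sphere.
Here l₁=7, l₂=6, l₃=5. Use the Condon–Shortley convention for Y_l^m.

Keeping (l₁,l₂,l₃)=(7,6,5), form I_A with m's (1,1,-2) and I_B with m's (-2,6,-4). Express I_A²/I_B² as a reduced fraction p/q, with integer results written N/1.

Same 7,6,5: normalisation and zero-m 3j drop out of the ratio.
A: Δ: 8! 6! 4! / 19! → 1/174594420; sum: t=3:−1/622080 t=4:+1/165888 t=5:−1/345600 t=6:+1/6220800 = 7/4147200; 3j²(7 6 5; 1 1 -2) = Δ·Π!·Σ² = 2401/277134  (sign -1)
B: Δ: 8! 6! 4! / 19! → 1/174594420; sum: t=8:+1/116121600 = 1/116121600; 3j²(7 6 5; -2 6 -4) = Δ·Π!·Σ² = 27/8398  (sign -1)
I_A²/I_B² = (2401/277134)/(27/8398) = 2401/891

2401/891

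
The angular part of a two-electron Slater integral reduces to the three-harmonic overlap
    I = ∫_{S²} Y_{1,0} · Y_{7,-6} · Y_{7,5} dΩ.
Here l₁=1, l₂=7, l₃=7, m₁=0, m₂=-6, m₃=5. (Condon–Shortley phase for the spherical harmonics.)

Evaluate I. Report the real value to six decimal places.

0 − 6 + 5 = -1 ≠ 0: azimuthal integral kills it; I = 0

0.000000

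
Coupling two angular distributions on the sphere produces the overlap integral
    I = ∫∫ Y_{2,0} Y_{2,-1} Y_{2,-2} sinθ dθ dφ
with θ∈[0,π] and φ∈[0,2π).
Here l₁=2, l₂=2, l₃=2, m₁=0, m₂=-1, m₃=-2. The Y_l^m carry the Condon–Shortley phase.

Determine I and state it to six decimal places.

m-sum = 0 − 1 − 2 = -3 ≠ 0 ⇒ I = 0

0.000000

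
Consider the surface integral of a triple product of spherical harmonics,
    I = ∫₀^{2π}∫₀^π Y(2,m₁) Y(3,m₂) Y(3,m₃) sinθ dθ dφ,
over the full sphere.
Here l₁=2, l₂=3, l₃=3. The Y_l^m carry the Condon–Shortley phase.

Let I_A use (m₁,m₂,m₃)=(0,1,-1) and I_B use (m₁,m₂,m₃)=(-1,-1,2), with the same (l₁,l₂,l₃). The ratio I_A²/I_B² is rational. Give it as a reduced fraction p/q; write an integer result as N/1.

3/5

Shared (l₁,l₂,l₃)=(2,3,3): N and (l;000)² cancel in I_A²/I_B².
A: Δ = 2!·2!·4!/9! = 1/3780; Racah Σ t=0..2: t=0:+1/96 t=1:−1/6 t=2:+1/16 = -3/32; ⇒ 3j(2 3 3; 0 1 -1)² = 3/140, sgn -1
B: Δ = 2!·2!·4!/9! = 1/3780; Racah Σ t=1..2: t=1:−1/12 t=2:+1/48 = -1/16; ⇒ 3j(2 3 3; -1 -1 2)² = 1/28, sgn +1
I_A²/I_B² = (3/140)/(1/28) = 3/5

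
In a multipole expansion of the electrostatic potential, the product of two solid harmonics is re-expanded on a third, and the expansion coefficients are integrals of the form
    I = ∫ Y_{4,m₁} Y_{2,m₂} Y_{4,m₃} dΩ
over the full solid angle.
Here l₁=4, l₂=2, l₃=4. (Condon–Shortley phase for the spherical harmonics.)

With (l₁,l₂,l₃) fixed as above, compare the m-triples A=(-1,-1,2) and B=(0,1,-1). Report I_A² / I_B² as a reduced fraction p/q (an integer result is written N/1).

81/10

l's match ⇒ only the (l;m) 3-j factors differ between A and B.
A: triangle coeff Δ(4,2,4) = 1/13860; Σ_t [0,1]: t=0:+1/240 t=1:−1/96 = -1/160; (3j)²=27/1540 [(4 2 4; -1 -1 2)], sign=-1
B: triangle coeff Δ(4,2,4) = 1/13860; Σ_t [1,2]: t=1:−1/72 t=2:+1/96 = -1/288; (3j)²=1/462 [(4 2 4; 0 1 -1)], sign=+1
I_A²/I_B² = (27/1540)/(1/462) = 81/10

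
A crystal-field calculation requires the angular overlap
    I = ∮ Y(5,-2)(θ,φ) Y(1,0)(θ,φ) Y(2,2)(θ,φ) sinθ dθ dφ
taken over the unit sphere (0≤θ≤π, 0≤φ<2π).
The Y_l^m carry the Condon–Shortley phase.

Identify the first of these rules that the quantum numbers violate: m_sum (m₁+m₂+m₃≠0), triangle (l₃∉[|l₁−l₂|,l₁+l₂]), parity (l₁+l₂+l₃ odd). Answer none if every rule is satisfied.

triangle

m₁+m₂+m₃ = -2 + 0 + 2 = 0  ✓
triangle: |5−1|=4 ≤ l₃=2 ≤ 5+1=6  ✗
parity: l₁+l₂+l₃ = 8 is even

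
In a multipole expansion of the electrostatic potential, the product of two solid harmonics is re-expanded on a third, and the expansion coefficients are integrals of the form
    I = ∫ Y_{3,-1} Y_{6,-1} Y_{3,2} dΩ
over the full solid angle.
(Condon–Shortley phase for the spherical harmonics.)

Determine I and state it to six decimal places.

Checks pass: Σm=0; 12 even; l₃=3∈[3,9].
(2·3+1)(2·6+1)(2·3+1) = 637
Δ: 6! 0! 6! / 13! → 1/12012
sum: t=3:−1/1296 = -1/1296
3j²(3 6 3; 0 0 0) = Δ·Π!·Σ² = 100/3003  (sign +1)
sum: t=4:+1/5760 = 1/5760
3j²(3 6 3; -1 -1 2) = Δ·Π!·Σ² = 5/572  (sign -1)
combine: 4πI² = 637·100/3003·5/572 = 875/4719
take √, sign -1: I = -0.12147142

-0.121471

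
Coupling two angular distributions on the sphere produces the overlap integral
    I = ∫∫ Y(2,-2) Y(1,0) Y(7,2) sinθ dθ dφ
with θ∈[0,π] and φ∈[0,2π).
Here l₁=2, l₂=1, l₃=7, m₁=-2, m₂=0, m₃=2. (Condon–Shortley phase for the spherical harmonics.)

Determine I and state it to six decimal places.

|2−1|≤7≤2+1 violated ⇒ I = 0

0.000000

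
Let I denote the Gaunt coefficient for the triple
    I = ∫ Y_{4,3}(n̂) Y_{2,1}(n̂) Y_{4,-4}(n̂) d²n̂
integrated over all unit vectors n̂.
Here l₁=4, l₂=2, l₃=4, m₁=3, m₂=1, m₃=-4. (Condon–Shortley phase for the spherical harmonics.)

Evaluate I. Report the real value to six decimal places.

Checks pass: Σm=0; 10 even; l₃=4∈[2,6].
(2·4+1)(2·2+1)(2·4+1) = 405
Δ: 2! 6! 2! / 11! → 1/13860
sum: t=0:+1/192 t=1:−1/36 t=2:+1/192 = -5/288
3j²(4 2 4; 0 0 0) = Δ·Π!·Σ² = 20/693  (sign -1)
sum: t=1:−1/1440 = -1/1440
3j²(4 2 4; 3 1 -4) = Δ·Π!·Σ² = 7/165  (sign -1)
combine: 4πI² = 405·20/693·7/165 = 60/121
take √, sign +1: I = 0.19864517

0.198645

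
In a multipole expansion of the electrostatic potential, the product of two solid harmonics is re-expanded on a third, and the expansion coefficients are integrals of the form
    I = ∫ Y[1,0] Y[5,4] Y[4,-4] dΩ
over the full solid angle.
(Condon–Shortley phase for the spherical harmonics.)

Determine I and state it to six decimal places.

m-sum 0 ✓  L=10 even ✓  4≤4≤6 ✓
Π(2lᵢ+1) = 3×11×9 = 297
triangle coeff Δ(1,5,4) = 1/495
Σ_t [1,1]: t=1:−1/576 = -1/576
(3j)²=5/99 [(1 5 4; 0 0 0)], sign=-1
Σ_t [1,1]: t=1:−1/40320 = -1/40320
(3j)²=1/55 [(1 5 4; 0 4 -4)], sign=-1
⇒ 4πI² = 3/11
I = (+1)√(3/11/(4π)) = 0.14731920

0.147319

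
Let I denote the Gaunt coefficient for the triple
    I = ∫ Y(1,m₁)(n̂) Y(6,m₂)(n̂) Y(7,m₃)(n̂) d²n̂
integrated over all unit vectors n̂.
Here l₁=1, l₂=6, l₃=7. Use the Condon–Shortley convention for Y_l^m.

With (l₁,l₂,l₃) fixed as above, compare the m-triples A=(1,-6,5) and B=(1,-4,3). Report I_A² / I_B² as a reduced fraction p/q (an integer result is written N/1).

Same 1,6,7: normalisation and zero-m 3j drop out of the ratio.
A: Δ: 0! 2! 12! / 15! → 1/1365; sum: t=0:+1/958003200 = 1/958003200; 3j²(1 6 7; 1 -6 5) = Δ·Π!·Σ² = 1/1365  (sign +1)
B: Δ: 0! 2! 12! / 15! → 1/1365; sum: t=0:+1/14515200 = 1/14515200; 3j²(1 6 7; 1 -4 3) = Δ·Π!·Σ² = 2/455  (sign +1)
I_A²/I_B² = (1/1365)/(2/455) = 1/6

1/6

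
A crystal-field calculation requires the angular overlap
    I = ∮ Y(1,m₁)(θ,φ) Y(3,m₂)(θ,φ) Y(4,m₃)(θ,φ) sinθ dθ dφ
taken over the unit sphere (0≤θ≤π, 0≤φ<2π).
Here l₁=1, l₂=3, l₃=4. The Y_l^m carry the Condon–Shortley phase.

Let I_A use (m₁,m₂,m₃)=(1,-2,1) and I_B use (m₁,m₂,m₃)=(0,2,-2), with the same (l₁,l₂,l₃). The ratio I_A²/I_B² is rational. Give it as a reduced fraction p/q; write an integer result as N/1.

1/4

l's match ⇒ only the (l;m) 3-j factors differ between A and B.
A: triangle coeff Δ(1,3,4) = 1/252; Σ_t [0,0]: t=0:+1/240 = 1/240; (3j)²=1/84 [(1 3 4; 1 -2 1)], sign=-1
B: triangle coeff Δ(1,3,4) = 1/252; Σ_t [0,0]: t=0:+1/120 = 1/120; (3j)²=1/21 [(1 3 4; 0 2 -2)], sign=+1
I_A²/I_B² = (1/84)/(1/21) = 1/4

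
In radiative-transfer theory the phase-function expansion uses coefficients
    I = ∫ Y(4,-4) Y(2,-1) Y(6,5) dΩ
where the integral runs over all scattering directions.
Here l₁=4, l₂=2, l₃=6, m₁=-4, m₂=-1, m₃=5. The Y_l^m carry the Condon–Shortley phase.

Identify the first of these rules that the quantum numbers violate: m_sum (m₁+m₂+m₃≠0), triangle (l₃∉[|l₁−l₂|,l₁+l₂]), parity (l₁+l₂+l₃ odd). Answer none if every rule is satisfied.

none

m₁+m₂+m₃ = -4 − 1 + 5 = 0  ✓
triangle: |4−2|=2 ≤ l₃=6 ≤ 4+2=6  ✓
parity: l₁+l₂+l₃ = 12 is even  ✓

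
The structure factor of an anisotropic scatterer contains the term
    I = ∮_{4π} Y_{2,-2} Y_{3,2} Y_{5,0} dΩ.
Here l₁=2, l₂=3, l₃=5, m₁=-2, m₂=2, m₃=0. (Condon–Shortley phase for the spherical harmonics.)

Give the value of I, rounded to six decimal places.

Rules hold: Σm=0, L=10 even, 1≤5≤5.
N = 5·7·11 = 385
Δ = 0!·4!·6!/11! = 1/2310
Racah Σ t=0..0: t=0:+1/144 = 1/144
⇒ 3j(2 3 5; 0 0 0)² = 10/231, sgn -1
Racah Σ t=0..0: t=0:+1/2880 = 1/2880
⇒ 3j(2 3 5; -2 2 0)² = 1/462, sgn -1
4πI² = N·(3j₀)²·(3jₘ)² = 25/693
I = +1·√(0.036075/4π) = 0.05357948

0.053579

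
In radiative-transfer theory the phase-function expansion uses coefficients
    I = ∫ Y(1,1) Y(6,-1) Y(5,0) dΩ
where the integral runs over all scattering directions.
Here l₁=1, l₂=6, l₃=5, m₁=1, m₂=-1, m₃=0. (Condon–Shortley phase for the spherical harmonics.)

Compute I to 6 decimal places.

-0.187239

Checks pass: Σm=0; 12 even; l₃=5∈[5,7].
(2·1+1)(2·6+1)(2·5+1) = 429
Δ: 2! 0! 10! / 13! → 1/858
sum: t=1:−1/14400 = -1/14400
3j²(1 6 5; 0 0 0) = Δ·Π!·Σ² = 6/143  (sign +1)
sum: t=0:+1/28800 = 1/28800
3j²(1 6 5; 1 -1 0) = Δ·Π!·Σ² = 7/286  (sign -1)
combine: 4πI² = 429·6/143·7/286 = 63/143
take √, sign -1: I = -0.18723944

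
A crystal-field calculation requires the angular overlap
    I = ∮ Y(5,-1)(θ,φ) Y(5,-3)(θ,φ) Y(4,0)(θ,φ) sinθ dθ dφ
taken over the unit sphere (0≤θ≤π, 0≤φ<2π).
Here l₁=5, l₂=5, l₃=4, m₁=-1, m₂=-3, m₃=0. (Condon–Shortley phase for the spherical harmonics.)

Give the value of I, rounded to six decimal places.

0.000000

Σmᵢ = -4 ≠ 0, so the φ-integral vanishes; I = 0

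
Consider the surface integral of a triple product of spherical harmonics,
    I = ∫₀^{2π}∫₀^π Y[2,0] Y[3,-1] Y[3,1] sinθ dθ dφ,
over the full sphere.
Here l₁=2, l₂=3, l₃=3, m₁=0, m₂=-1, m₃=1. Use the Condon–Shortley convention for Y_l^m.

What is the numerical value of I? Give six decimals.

Rules hold: Σm=0, L=8 even, 1≤3≤5.
N = 5·7·7 = 245
Δ = 2!·2!·4!/9! = 1/3780
Racah Σ t=0..2: t=0:+1/24 t=1:−1/4 t=2:+1/24 = -1/6
⇒ 3j(2 3 3; 0 0 0)² = 4/105, sgn +1
Racah Σ t=0..2: t=0:+1/16 t=1:−1/6 t=2:+1/96 = -3/32
⇒ 3j(2 3 3; 0 -1 1)² = 3/140, sgn -1
4πI² = N·(3j₀)²·(3jₘ)² = 1/5
I = -1·√(0.2/4π) = -0.12615663

-0.126157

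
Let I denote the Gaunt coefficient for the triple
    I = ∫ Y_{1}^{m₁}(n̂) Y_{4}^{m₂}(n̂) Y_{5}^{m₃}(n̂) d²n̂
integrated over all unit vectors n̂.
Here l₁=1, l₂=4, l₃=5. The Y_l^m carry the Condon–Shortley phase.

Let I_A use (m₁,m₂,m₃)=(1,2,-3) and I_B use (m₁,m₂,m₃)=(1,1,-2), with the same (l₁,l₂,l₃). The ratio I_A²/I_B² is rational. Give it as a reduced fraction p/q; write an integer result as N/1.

4/3

Same 1,4,5: normalisation and zero-m 3j drop out of the ratio.
A: Δ: 0! 2! 8! / 11! → 1/495; sum: t=0:+1/2880 = 1/2880; 3j²(1 4 5; 1 2 -3) = Δ·Π!·Σ² = 28/495  (sign +1)
B: Δ: 0! 2! 8! / 11! → 1/495; sum: t=0:+1/1440 = 1/1440; 3j²(1 4 5; 1 1 -2) = Δ·Π!·Σ² = 7/165  (sign -1)
I_A²/I_B² = (28/495)/(7/165) = 4/3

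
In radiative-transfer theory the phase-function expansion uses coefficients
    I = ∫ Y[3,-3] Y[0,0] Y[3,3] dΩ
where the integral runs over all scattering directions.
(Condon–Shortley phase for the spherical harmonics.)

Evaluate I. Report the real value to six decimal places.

-0.282095

Checks pass: Σm=0; 6 even; l₃=3∈[3,3].
(2·3+1)(2·0+1)(2·3+1) = 49
Δ: 0! 6! 0! / 7! → 1/7
sum: t=0:+1/36 = 1/36
3j²(3 0 3; 0 0 0) = Δ·Π!·Σ² = 1/7  (sign -1)
sum: t=0:+1/720 = 1/720
3j²(3 0 3; -3 0 3) = Δ·Π!·Σ² = 1/7  (sign +1)
combine: 4πI² = 49·1/7·1/7 = 1/1
take √, sign -1: I = -0.28209479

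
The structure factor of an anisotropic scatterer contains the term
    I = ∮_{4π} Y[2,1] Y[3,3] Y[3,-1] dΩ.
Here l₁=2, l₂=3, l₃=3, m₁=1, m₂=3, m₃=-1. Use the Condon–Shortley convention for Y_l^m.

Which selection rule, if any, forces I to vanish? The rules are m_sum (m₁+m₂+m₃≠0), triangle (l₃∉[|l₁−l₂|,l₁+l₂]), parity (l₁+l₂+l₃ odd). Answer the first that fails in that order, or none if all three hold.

m_sum

Σmᵢ = 3  ✗
l₃∈[|l₁−l₂|,l₁+l₂]=[1,5], have l₃=3
Σlᵢ = 8 ⇒ even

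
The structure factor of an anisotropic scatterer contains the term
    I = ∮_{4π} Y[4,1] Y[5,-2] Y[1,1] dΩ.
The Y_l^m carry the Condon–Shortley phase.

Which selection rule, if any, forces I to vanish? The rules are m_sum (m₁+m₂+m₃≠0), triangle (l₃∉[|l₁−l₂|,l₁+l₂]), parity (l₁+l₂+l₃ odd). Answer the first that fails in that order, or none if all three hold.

azimuthal sum: 1 − 2 + 1 = 0  ✓
1 ≤ 1 ≤ 9 (triangle on l)  ✓
L = 4 + 5 + 1 = 10 (even)  ✓

none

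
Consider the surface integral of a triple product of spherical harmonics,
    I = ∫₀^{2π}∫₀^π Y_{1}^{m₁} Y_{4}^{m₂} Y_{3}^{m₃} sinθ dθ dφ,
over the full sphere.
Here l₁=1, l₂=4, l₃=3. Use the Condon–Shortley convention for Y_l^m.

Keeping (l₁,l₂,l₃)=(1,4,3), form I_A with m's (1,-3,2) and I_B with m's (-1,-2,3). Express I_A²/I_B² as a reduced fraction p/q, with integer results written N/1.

Same 1,4,3: normalisation and zero-m 3j drop out of the ratio.
A: Δ: 2! 0! 6! / 9! → 1/252; sum: t=0:+1/240 = 1/240; 3j²(1 4 3; 1 -3 2) = Δ·Π!·Σ² = 1/12  (sign -1)
B: Δ: 2! 0! 6! / 9! → 1/252; sum: t=2:+1/1440 = 1/1440; 3j²(1 4 3; -1 -2 3) = Δ·Π!·Σ² = 1/252  (sign +1)
I_A²/I_B² = (1/12)/(1/252) = 21/1

21/1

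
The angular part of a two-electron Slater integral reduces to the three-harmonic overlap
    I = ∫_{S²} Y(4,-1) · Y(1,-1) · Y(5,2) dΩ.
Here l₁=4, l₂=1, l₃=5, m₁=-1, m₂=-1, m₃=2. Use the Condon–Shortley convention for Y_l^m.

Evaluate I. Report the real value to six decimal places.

Checks pass: Σm=0; 10 even; l₃=5∈[3,5].
(2·4+1)(2·1+1)(2·5+1) = 297
Δ: 0! 8! 2! / 11! → 1/495
sum: t=0:+1/576 = 1/576
3j²(4 1 5; 0 0 0) = Δ·Π!·Σ² = 5/99  (sign -1)
sum: t=0:+1/1440 = 1/1440
3j²(4 1 5; -1 -1 2) = Δ·Π!·Σ² = 7/165  (sign -1)
combine: 4πI² = 297·5/99·7/165 = 7/11
take √, sign +1: I = 0.22503380

0.225034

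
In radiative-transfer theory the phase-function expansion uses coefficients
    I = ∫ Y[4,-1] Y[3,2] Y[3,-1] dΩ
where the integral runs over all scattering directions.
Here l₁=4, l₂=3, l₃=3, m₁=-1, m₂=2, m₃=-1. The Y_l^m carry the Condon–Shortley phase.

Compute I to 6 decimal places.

Rules hold: Σm=0, L=10 even, 1≤3≤7.
N = 9·7·7 = 441
Δ = 4!·4!·2!/11! = 1/34650
Racah Σ t=1..3: t=1:−1/72 t=2:+1/16 t=3:−1/72 = 5/144
⇒ 3j(4 3 3; 0 0 0)² = 2/77, sgn -1
Racah Σ t=3..4: t=3:−1/48 t=4:+1/144 = -1/72
⇒ 3j(4 3 3; -1 2 -1)² = 16/693, sgn -1
4πI² = N·(3j₀)²·(3jₘ)² = 32/121
I = +1·√(0.264463/4π) = 0.14506992

0.145070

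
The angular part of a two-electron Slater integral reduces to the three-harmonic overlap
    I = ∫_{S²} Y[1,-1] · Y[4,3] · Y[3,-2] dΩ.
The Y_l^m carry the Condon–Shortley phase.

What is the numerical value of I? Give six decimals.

-0.282095

m-sum 0 ✓  L=8 even ✓  3≤3≤5 ✓
Π(2lᵢ+1) = 3×9×7 = 189
triangle coeff Δ(1,4,3) = 1/252
Σ_t [1,1]: t=1:−1/36 = -1/36
(3j)²=4/63 [(1 4 3; 0 0 0)], sign=+1
Σ_t [2,2]: t=2:+1/240 = 1/240
(3j)²=1/12 [(1 4 3; -1 3 -2)], sign=-1
⇒ 4πI² = 1/1
I = (-1)√(1/1/(4π)) = -0.28209479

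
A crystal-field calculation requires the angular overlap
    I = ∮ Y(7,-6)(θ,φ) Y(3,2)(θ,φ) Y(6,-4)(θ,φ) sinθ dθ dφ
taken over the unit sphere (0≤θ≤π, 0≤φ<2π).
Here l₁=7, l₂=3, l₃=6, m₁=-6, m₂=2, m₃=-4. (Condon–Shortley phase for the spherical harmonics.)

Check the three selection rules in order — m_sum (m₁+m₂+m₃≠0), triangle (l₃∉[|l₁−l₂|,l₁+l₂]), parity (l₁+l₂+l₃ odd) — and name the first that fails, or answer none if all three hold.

m_sum

m₁+m₂+m₃ = -6 + 2 − 4 = -8  ✗
triangle: |7−3|=4 ≤ l₃=6 ≤ 7+3=10
parity: l₁+l₂+l₃ = 16 is even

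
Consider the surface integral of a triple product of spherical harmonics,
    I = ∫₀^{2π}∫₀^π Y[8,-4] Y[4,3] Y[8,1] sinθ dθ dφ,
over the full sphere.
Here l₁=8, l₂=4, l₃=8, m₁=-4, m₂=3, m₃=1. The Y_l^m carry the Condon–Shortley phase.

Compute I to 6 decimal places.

m-sum 0 ✓  L=20 even ✓  4≤8≤12 ✓
Π(2lᵢ+1) = 17×9×17 = 2601
triangle coeff Δ(8,4,8) = 1/185175900
Σ_t [0,4]: t=0:+1/557383680 t=1:−1/21772800 t=2:+1/8294400 t=3:−1/21772800 t=4:+1/557383680 = 1/30965760
(3j)²=36/4199 [(8 4 8; 0 0 0)], sign=+1
Σ_t [3,4]: t=3:−1/313528320 t=4:+1/139345920 = 1/250822656
(3j)²=1375/151164 [(8 4 8; -4 3 1)], sign=-1
⇒ 4πI² = 12375/61009
I = (-1)√(12375/61009/(4π)) = -0.12704884

-0.127049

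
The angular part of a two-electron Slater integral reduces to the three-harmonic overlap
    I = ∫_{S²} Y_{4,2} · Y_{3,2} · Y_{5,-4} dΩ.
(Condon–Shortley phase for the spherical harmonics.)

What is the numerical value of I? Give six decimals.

Checks pass: Σm=0; 12 even; l₃=5∈[1,7].
(2·4+1)(2·3+1)(2·5+1) = 693
Δ: 2! 6! 4! / 13! → 1/180180
sum: t=0:+1/576 t=1:−1/144 t=2:+1/576 = -1/288
3j²(4 3 5; 0 0 0) = Δ·Π!·Σ² = 20/1001  (sign +1)
sum: t=1:−1/2880 t=2:+1/8640 = -1/4320
3j²(4 3 5; 2 2 -4) = Δ·Π!·Σ² = 8/429  (sign +1)
combine: 4πI² = 693·20/1001·8/429 = 480/1859
take √, sign +1: I = 0.14334284

0.143343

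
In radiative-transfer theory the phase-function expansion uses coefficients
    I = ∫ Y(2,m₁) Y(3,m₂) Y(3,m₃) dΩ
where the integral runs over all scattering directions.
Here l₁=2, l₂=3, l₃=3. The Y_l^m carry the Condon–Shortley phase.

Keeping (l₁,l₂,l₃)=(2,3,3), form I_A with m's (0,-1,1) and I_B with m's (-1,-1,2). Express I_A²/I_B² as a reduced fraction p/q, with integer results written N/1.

Same 2,3,3: normalisation and zero-m 3j drop out of the ratio.
A: Δ: 2! 2! 4! / 9! → 1/3780; sum: t=0:+1/16 t=1:−1/6 t=2:+1/96 = -3/32; 3j²(2 3 3; 0 -1 1) = Δ·Π!·Σ² = 3/140  (sign -1)
B: Δ: 2! 2! 4! / 9! → 1/3780; sum: t=1:−1/12 t=2:+1/48 = -1/16; 3j²(2 3 3; -1 -1 2) = Δ·Π!·Σ² = 1/28  (sign +1)
I_A²/I_B² = (3/140)/(1/28) = 3/5

3/5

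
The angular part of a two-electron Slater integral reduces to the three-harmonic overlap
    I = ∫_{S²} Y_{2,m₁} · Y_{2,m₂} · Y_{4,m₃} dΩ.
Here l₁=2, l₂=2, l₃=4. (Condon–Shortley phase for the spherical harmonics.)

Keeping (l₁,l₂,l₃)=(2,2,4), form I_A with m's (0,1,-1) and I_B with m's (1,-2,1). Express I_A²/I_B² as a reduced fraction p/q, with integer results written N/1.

6/1

Same 2,2,4: normalisation and zero-m 3j drop out of the ratio.
A: Δ: 0! 4! 4! / 9! → 1/630; sum: t=0:+1/24 = 1/24; 3j²(2 2 4; 0 1 -1) = Δ·Π!·Σ² = 1/21  (sign -1)
B: Δ: 0! 4! 4! / 9! → 1/630; sum: t=0:+1/144 = 1/144; 3j²(2 2 4; 1 -2 1) = Δ·Π!·Σ² = 1/126  (sign -1)
I_A²/I_B² = (1/21)/(1/126) = 6/1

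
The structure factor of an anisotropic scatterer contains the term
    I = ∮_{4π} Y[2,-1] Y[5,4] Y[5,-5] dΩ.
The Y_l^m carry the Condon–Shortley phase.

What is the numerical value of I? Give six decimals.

0.000000

-1 + 4 − 5 = -2 ≠ 0: azimuthal integral kills it; I = 0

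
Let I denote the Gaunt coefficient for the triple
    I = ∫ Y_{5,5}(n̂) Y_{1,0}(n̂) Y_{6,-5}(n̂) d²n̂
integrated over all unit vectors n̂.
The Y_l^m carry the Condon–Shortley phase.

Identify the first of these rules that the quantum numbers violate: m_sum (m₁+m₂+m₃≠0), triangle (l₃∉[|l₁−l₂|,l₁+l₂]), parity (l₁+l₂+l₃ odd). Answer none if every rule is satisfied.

Σmᵢ = 0  ✓
l₃∈[|l₁−l₂|,l₁+l₂]=[4,6], have l₃=6  ✓
Σlᵢ = 12 ⇒ even  ✓

none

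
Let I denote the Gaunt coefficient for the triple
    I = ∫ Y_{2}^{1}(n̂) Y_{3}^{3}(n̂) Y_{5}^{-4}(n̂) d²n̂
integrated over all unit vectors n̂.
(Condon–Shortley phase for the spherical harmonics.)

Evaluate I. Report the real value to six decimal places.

Checks pass: Σm=0; 10 even; l₃=5∈[1,5].
(2·2+1)(2·3+1)(2·5+1) = 385
Δ: 0! 4! 6! / 11! → 1/2310
sum: t=0:+1/144 = 1/144
3j²(2 3 5; 0 0 0) = Δ·Π!·Σ² = 10/231  (sign -1)
sum: t=0:+1/4320 = 1/4320
3j²(2 3 5; 1 3 -4) = Δ·Π!·Σ² = 2/55  (sign -1)
combine: 4πI² = 385·10/231·2/55 = 20/33
take √, sign +1: I = 0.21961050

0.219610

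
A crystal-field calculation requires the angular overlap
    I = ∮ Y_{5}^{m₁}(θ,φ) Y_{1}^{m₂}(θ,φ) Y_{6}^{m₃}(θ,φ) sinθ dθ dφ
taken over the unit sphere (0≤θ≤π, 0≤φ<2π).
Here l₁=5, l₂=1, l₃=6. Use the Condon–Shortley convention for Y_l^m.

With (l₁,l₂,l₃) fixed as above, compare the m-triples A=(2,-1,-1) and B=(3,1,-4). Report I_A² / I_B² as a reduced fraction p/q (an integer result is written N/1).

2/9

Same 5,1,6: normalisation and zero-m 3j drop out of the ratio.
A: Δ: 0! 10! 2! / 13! → 1/858; sum: t=0:+1/60480 = 1/60480; 3j²(5 1 6; 2 -1 -1) = Δ·Π!·Σ² = 5/429  (sign -1)
B: Δ: 0! 10! 2! / 13! → 1/858; sum: t=0:+1/161280 = 1/161280; 3j²(5 1 6; 3 1 -4) = Δ·Π!·Σ² = 15/286  (sign +1)
I_A²/I_B² = (5/429)/(15/286) = 2/9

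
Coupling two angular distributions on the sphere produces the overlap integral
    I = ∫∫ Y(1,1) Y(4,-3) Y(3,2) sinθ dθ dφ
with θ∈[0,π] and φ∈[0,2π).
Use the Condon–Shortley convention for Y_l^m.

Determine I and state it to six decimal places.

Checks pass: Σm=0; 8 even; l₃=3∈[3,5].
(2·1+1)(2·4+1)(2·3+1) = 189
Δ: 2! 0! 6! / 9! → 1/252
sum: t=1:−1/36 = -1/36
3j²(1 4 3; 0 0 0) = Δ·Π!·Σ² = 4/63  (sign +1)
sum: t=0:+1/240 = 1/240
3j²(1 4 3; 1 -3 2) = Δ·Π!·Σ² = 1/12  (sign -1)
combine: 4πI² = 189·4/63·1/12 = 1/1
take √, sign -1: I = -0.28209479

-0.282095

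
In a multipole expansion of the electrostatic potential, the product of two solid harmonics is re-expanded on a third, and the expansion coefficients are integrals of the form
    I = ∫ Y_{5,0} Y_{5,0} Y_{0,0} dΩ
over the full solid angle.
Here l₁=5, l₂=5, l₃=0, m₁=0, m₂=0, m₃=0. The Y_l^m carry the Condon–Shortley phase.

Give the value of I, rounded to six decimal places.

Checks pass: Σm=0; 10 even; l₃=0∈[0,10].
(2·5+1)(2·5+1)(2·0+1) = 121
Δ: 10! 0! 0! / 11! → 1/11
sum: t=5:−1/14400 = -1/14400
3j²(5 5 0; 0 0 0) = Δ·Π!·Σ² = 1/11  (sign -1)
(m-triple is (0,0,0) — same symbol as above.)
combine: 4πI² = 121·1/11·1/11 = 1/1
take √, sign +1: I = 0.28209479

0.282095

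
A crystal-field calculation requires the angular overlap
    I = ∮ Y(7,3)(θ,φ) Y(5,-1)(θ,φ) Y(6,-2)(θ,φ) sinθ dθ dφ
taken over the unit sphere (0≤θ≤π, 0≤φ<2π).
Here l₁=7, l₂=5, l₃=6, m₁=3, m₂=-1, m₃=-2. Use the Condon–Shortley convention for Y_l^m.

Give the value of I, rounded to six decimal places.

-0.101415

m-sum 0 ✓  L=18 even ✓  2≤6≤12 ✓
Π(2lᵢ+1) = 15×11×13 = 2145
triangle coeff Δ(7,5,6) = 1/174594420
Σ_t [1,5]: t=1:−1/4147200 t=2:+1/207360 t=3:−1/82944 t=4:+1/207360 t=5:−1/4147200 = -1/345600
(3j)²=420/46189 [(7 5 6; 0 0 0)], sign=-1
Σ_t [0,4]: t=0:+1/9953280 t=1:−1/518400 t=2:+1/276480 t=3:−1/1088640 t=4:+1/46448640 = 23/25804800
(3j)²=42849/6466460 [(7 5 6; 3 -1 -2)], sign=+1
⇒ 4πI² = 1928205/14919047
I = (-1)√(1928205/14919047/(4π)) = -0.10141475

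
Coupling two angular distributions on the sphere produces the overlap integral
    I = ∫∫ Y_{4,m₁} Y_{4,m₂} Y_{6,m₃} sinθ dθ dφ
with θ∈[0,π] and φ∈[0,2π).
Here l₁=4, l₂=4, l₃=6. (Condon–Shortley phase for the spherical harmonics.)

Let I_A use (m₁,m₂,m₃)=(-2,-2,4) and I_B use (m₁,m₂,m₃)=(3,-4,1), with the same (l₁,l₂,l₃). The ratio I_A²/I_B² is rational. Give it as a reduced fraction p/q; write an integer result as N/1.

l's match ⇒ only the (l;m) 3-j factors differ between A and B.
A: triangle coeff Δ(4,4,6) = 1/1261260; Σ_t [0,2]: t=0:+1/69120 t=1:−1/14400 t=2:+1/69120 = -7/172800; (3j)²=14/715 [(4 4 6; -2 -2 4)], sign=-1
B: triangle coeff Δ(4,4,6) = 1/1261260; Σ_t [0,0]: t=0:+1/172800 = 1/172800; (3j)²=7/2145 [(4 4 6; 3 -4 1)], sign=-1
I_A²/I_B² = (14/715)/(7/2145) = 6/1

6/1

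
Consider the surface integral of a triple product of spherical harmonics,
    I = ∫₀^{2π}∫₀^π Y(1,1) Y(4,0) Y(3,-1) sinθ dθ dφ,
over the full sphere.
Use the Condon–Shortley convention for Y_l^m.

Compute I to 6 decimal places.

m-sum 0 ✓  L=8 even ✓  3≤3≤5 ✓
Π(2lᵢ+1) = 3×9×7 = 189
triangle coeff Δ(1,4,3) = 1/252
Σ_t [1,1]: t=1:−1/36 = -1/36
(3j)²=4/63 [(1 4 3; 0 0 0)], sign=+1
Σ_t [0,0]: t=0:+1/96 = 1/96
(3j)²=1/42 [(1 4 3; 1 0 -1)], sign=+1
⇒ 4πI² = 2/7
I = (+1)√(2/7/(4π)) = 0.15078601

0.150786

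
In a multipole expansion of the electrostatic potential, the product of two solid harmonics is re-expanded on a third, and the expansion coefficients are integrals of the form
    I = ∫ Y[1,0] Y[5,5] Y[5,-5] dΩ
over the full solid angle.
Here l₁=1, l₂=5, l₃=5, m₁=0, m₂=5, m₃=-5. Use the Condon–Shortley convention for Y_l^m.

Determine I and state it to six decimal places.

0.000000

L=11 odd ⇒ parity kills the (l;000) factor ⇒ I = 0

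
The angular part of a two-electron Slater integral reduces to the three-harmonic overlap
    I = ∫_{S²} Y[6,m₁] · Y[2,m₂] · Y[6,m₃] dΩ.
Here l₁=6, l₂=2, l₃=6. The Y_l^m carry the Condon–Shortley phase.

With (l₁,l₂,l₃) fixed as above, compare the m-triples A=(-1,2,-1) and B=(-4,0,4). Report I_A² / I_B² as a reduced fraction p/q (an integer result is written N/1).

147/2

Same 6,2,6: normalisation and zero-m 3j drop out of the ratio.
A: Δ: 2! 10! 2! / 15! → 1/90090; sum: t=2:+1/57600 = 1/57600; 3j²(6 2 6; -1 2 -1) = Δ·Π!·Σ² = 21/715  (sign -1)
B: Δ: 2! 10! 2! / 15! → 1/90090; sum: t=0:+1/14515200 t=1:−1/362880 t=2:+1/322560 = 1/2419200; 3j²(6 2 6; -4 0 4) = Δ·Π!·Σ² = 2/5005  (sign +1)
I_A²/I_B² = (21/715)/(2/5005) = 147/2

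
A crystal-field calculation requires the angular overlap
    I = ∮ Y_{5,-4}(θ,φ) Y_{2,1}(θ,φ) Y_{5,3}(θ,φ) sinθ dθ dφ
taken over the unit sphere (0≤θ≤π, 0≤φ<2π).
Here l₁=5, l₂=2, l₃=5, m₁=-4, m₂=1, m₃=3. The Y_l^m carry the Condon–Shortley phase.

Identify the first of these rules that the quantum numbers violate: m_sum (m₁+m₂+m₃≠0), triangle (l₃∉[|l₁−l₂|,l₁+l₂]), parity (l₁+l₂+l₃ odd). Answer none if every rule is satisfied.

azimuthal sum: -4 + 1 + 3 = 0  ✓
3 ≤ 5 ≤ 7 (triangle on l)  ✓
L = 5 + 2 + 5 = 12 (even)  ✓

none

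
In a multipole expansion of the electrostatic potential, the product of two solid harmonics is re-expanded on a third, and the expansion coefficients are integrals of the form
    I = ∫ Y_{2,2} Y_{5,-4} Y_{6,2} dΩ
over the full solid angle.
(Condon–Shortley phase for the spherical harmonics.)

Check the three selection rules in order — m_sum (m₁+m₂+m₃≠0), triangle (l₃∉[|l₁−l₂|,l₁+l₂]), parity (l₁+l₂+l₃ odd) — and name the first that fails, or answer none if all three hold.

Σmᵢ = 0  ✓
l₃∈[|l₁−l₂|,l₁+l₂]=[3,7], have l₃=6  ✓
Σlᵢ = 13 ⇒ odd  ✗

parity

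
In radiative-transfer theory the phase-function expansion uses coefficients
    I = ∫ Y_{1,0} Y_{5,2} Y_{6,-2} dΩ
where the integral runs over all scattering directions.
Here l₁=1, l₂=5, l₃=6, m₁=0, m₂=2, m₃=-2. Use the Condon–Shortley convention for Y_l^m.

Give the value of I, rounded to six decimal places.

0.231133

m-sum 0 ✓  L=12 even ✓  4≤6≤6 ✓
Π(2lᵢ+1) = 3×11×13 = 429
triangle coeff Δ(1,5,6) = 1/858
Σ_t [0,0]: t=0:+1/14400 = 1/14400
(3j)²=6/143 [(1 5 6; 0 0 0)], sign=+1
Σ_t [0,0]: t=0:+1/30240 = 1/30240
(3j)²=16/429 [(1 5 6; 0 2 -2)], sign=+1
⇒ 4πI² = 96/143
I = (+1)√(96/143/(4π)) = 0.23113338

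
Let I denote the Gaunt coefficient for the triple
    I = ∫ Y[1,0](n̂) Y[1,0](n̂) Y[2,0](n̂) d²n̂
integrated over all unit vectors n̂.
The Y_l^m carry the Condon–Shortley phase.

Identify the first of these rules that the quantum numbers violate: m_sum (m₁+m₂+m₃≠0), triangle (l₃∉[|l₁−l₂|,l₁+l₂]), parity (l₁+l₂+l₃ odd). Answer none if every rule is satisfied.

none

azimuthal sum: 0 + 0 + 0 = 0  ✓
0 ≤ 2 ≤ 2 (triangle on l)  ✓
L = 1 + 1 + 2 = 4 (even)  ✓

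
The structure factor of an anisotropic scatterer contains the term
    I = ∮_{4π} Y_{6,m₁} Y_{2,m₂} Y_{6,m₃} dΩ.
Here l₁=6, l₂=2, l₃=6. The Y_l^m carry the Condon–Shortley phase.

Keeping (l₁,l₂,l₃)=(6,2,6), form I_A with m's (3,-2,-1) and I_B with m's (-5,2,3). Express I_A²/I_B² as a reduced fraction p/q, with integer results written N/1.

24/11

l's match ⇒ only the (l;m) 3-j factors differ between A and B.
A: triangle coeff Δ(6,2,6) = 1/90090; Σ_t [0,0]: t=0:+1/120960 = 1/120960; (3j)²=24/1001 [(6 2 6; 3 -2 -1)], sign=-1
B: triangle coeff Δ(6,2,6) = 1/90090; Σ_t [2,2]: t=2:+1/1451520 = 1/1451520; (3j)²=1/91 [(6 2 6; -5 2 3)], sign=-1
I_A²/I_B² = (24/1001)/(1/91) = 24/11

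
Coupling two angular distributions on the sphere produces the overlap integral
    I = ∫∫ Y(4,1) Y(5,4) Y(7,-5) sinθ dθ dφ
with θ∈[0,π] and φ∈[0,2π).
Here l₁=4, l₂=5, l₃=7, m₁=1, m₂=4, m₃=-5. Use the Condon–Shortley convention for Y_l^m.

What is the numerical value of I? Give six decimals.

Checks pass: Σm=0; 16 even; l₃=7∈[1,9].
(2·4+1)(2·5+1)(2·7+1) = 1485
Δ: 2! 6! 8! / 17! → 1/6126120
sum: t=0:+1/69120 t=1:−1/20736 t=2:+1/69120 = -1/51840
3j²(4 5 7; 0 0 0) = Δ·Π!·Σ² = 280/21879  (sign +1)
sum: t=1:−1/1935360 t=2:+1/1209600 = 1/3225600
3j²(4 5 7; 1 4 -5) = Δ·Π!·Σ² = 243/61880  (sign +1)
combine: 4πI² = 1485·280/21879·243/61880 = 3645/48841
take √, sign +1: I = 0.07706400

0.077064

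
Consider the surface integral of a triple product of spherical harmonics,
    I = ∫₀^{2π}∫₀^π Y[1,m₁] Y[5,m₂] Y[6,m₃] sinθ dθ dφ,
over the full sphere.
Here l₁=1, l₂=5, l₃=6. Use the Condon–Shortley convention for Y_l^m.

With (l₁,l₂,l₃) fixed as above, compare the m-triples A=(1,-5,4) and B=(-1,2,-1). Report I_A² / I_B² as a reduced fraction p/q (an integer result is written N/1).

Shared (l₁,l₂,l₃)=(1,5,6): N and (l;000)² cancel in I_A²/I_B².
A: Δ = 0!·2!·10!/13! = 1/858; Racah Σ t=0..0: t=0:+1/7257600 = 1/7257600; ⇒ 3j(1 5 6; 1 -5 4)² = 1/858, sgn +1
B: Δ = 0!·2!·10!/13! = 1/858; Racah Σ t=0..0: t=0:+1/60480 = 1/60480; ⇒ 3j(1 5 6; -1 2 -1)² = 5/429, sgn -1
I_A²/I_B² = (1/858)/(5/429) = 1/10

1/10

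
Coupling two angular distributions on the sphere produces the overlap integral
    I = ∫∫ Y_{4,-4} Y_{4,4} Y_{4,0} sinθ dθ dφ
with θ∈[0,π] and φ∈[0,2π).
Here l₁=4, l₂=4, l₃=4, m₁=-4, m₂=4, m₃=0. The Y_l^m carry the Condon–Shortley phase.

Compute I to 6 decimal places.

Checks pass: Σm=0; 12 even; l₃=4∈[0,8].
(2·4+1)(2·4+1)(2·4+1) = 729
Δ: 4! 4! 4! / 13! → 1/450450
sum: t=0:+1/13824 t=1:−1/216 t=2:+1/64 t=3:−1/216 t=4:+1/13824 = 5/768
3j²(4 4 4; 0 0 0) = Δ·Π!·Σ² = 18/1001  (sign +1)
sum: t=4:+1/13824 = 1/13824
3j²(4 4 4; -4 4 0) = Δ·Π!·Σ² = 14/1287  (sign +1)
combine: 4πI² = 729·18/1001·14/1287 = 2916/20449
take √, sign +1: I = 0.10652531

0.106525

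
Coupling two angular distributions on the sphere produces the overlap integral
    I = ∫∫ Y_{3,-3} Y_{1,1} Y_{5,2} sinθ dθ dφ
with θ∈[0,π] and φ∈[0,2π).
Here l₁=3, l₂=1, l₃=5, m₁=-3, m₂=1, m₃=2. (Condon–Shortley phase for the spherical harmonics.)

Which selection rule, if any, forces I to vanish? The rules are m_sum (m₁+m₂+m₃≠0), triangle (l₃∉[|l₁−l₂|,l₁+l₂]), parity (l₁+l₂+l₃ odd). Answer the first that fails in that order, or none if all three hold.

triangle

azimuthal sum: -3 + 1 + 2 = 0  ✓
2 ≤ 5 ≤ 4 (triangle on l)  ✗
L = 3 + 1 + 5 = 9 (odd)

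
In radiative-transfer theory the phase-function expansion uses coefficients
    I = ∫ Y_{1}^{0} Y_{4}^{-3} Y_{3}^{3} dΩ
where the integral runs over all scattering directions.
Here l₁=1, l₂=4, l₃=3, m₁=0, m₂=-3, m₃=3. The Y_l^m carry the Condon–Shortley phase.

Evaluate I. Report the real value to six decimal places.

-0.162868

m-sum 0 ✓  L=8 even ✓  3≤3≤5 ✓
Π(2lᵢ+1) = 3×9×7 = 189
triangle coeff Δ(1,4,3) = 1/252
Σ_t [1,1]: t=1:−1/36 = -1/36
(3j)²=4/63 [(1 4 3; 0 0 0)], sign=+1
Σ_t [1,1]: t=1:−1/720 = -1/720
(3j)²=1/36 [(1 4 3; 0 -3 3)], sign=-1
⇒ 4πI² = 1/3
I = (-1)√(1/3/(4π)) = -0.16286750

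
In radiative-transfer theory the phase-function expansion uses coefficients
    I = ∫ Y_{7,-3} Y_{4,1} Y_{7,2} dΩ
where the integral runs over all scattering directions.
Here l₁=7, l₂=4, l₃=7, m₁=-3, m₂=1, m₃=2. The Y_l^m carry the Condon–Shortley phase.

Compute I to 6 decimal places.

Rules hold: Σm=0, L=18 even, 3≤7≤11.
N = 15·9·15 = 2025
Δ = 4!·10!·4!/19! = 1/58198140
Racah Σ t=0..4: t=0:+1/17418240 t=1:−1/622080 t=2:+1/230400 t=3:−1/622080 t=4:+1/17418240 = 1/806400
⇒ 3j(7 4 7; 0 0 0)² = 2268/230945, sgn -1
Racah Σ t=1..4: t=1:−1/52254720 t=2:+1/1935360 t=3:−1/725760 t=4:+1/2488320 = -5/10450944
⇒ 3j(7 4 7; -3 1 2)² = 31250/2909907, sgn +1
4πI² = N·(3j₀)²·(3jₘ)² = 455625000/2133423721
I = -1·√(0.213565/4π) = -0.13036478

-0.130365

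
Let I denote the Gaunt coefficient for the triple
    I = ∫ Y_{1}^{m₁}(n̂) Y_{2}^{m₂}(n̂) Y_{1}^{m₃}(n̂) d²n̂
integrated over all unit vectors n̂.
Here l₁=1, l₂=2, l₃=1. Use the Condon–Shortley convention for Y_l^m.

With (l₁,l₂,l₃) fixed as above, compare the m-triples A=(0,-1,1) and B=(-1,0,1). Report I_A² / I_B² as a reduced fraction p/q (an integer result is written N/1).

3/1

Same 1,2,1: normalisation and zero-m 3j drop out of the ratio.
A: Δ: 2! 0! 2! / 5! → 1/30; sum: t=1:−1/2 = -1/2; 3j²(1 2 1; 0 -1 1) = Δ·Π!·Σ² = 1/10  (sign -1)
B: Δ: 2! 0! 2! / 5! → 1/30; sum: t=2:+1/4 = 1/4; 3j²(1 2 1; -1 0 1) = Δ·Π!·Σ² = 1/30  (sign +1)
I_A²/I_B² = (1/10)/(1/30) = 3/1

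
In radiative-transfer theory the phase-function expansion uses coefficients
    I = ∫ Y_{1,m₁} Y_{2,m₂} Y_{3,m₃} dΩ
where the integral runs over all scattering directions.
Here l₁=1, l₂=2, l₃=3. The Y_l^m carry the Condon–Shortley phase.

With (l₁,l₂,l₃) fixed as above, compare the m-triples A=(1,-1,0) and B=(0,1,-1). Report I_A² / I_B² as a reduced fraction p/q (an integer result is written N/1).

3/8

Same 1,2,3: normalisation and zero-m 3j drop out of the ratio.
A: Δ: 0! 2! 4! / 7! → 1/105; sum: t=0:+1/12 = 1/12; 3j²(1 2 3; 1 -1 0) = Δ·Π!·Σ² = 1/35  (sign -1)
B: Δ: 0! 2! 4! / 7! → 1/105; sum: t=0:+1/6 = 1/6; 3j²(1 2 3; 0 1 -1) = Δ·Π!·Σ² = 8/105  (sign +1)
I_A²/I_B² = (1/35)/(8/105) = 3/8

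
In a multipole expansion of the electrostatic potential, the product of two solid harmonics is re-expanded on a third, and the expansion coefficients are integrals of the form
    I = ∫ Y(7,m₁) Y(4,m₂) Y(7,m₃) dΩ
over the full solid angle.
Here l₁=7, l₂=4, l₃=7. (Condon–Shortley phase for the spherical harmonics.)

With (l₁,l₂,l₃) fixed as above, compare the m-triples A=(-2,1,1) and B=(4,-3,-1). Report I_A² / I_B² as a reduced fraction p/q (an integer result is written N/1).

l's match ⇒ only the (l;m) 3-j factors differ between A and B.
A: triangle coeff Δ(7,4,7) = 1/58198140; Σ_t [1,4]: t=1:−1/11612160 t=2:+1/725760 t=3:−1/414720 t=4:+1/2073600 = -37/58060800; (3j)²=4107/646646 [(7 4 7; -2 1 1)], sign=-1
B: triangle coeff Δ(7,4,7) = 1/58198140; Σ_t [0,1]: t=0:+1/4354560 t=1:−1/11612160 = 1/6967296; (3j)²=625/50388 [(7 4 7; 4 -3 -1)], sign=+1
I_A²/I_B² = (4107/646646)/(625/50388) = 24642/48125

24642/48125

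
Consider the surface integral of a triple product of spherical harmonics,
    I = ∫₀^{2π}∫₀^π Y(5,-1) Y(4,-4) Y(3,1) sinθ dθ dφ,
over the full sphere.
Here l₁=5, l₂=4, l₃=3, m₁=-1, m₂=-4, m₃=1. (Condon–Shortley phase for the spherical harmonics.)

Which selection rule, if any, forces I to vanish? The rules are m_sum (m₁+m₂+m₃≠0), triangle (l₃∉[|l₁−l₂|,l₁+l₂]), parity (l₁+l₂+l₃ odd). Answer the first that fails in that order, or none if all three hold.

Σmᵢ = -4  ✗
l₃∈[|l₁−l₂|,l₁+l₂]=[1,9], have l₃=3
Σlᵢ = 12 ⇒ even

m_sum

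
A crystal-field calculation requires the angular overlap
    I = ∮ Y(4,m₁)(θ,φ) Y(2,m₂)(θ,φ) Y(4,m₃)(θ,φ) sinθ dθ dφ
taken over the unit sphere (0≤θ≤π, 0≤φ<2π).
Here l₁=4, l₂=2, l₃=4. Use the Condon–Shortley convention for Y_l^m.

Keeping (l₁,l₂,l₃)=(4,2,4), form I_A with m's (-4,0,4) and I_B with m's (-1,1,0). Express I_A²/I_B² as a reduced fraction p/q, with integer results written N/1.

392/15

l's match ⇒ only the (l;m) 3-j factors differ between A and B.
A: triangle coeff Δ(4,2,4) = 1/13860; Σ_t [2,2]: t=2:+1/2880 = 1/2880; (3j)²=28/495 [(4 2 4; -4 0 4)], sign=+1
B: triangle coeff Δ(4,2,4) = 1/13860; Σ_t [1,2]: t=1:−1/96 t=2:+1/72 = 1/288; (3j)²=1/462 [(4 2 4; -1 1 0)], sign=+1
I_A²/I_B² = (28/495)/(1/462) = 392/15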